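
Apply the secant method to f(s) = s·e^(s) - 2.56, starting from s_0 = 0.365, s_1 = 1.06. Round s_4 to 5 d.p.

0.97034

f(s_0) = -2.034212, f(s_1) = 0.499553
s_2 = 1.060000 - (0.499553)·(1.060000 - 0.365000)/(0.499553 - (-2.034212)) = 0.922975; f(s_2) = -0.237088
s_3 = 0.922975 - (-0.237088)·(0.922975 - 1.060000)/(-0.237088 - (0.499553)) = 0.967076; f(s_3) = -0.016354
s_4 = 0.967076 - (-0.016354)·(0.967076 - 0.922975)/(-0.016354 - (-0.237088)) = 0.970344; f(s_4) = 0.000593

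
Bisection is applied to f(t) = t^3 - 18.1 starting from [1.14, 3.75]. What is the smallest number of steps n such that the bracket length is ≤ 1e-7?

25

Initial width b − a = 3.75 − 1.14 = 2.610000.
After n steps the width is (b−a)/2^n; need (b−a)/2^n ≤ 1e-7.
So n ≥ log₂(2.610000/1e-7) = log₂(26100000.0000) ≈ 24.6375.
Hence n = 25.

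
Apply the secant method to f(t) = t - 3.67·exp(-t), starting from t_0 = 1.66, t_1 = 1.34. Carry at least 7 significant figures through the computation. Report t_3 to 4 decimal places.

Secant update: t_(k+1) = t_k − f(t_k)·(t_k − t_(k-1))/(f(t_k) − f(t_(k-1))).
f(t_0) = 0.962190, f(t_1) = 0.379026
t_2 = 1.340000 - (0.379026)·(1.340000 - 1.660000)/(0.379026 - (0.962190)) = 1.132016; f(t_2) = -0.051128
t_3 = 1.132016 - (-0.051128)·(1.132016 - 1.340000)/(-0.051128 - (0.379026)) = 1.156737; f(t_3) = 0.002483

1.1567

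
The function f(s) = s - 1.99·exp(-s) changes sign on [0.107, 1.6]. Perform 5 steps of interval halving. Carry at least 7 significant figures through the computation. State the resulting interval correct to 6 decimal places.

f(0.107000) = -1.681066, f(1.600000) = 1.198226 (opposite signs)
step 1: m = 0.853500, f(m) = 0.005916 > 0 → root in [0.107000, 0.853500]
step 2: m = 0.480250, f(m) = -0.750821 < 0 → root in [0.480250, 0.853500]
step 3: m = 0.666875, f(m) = -0.354612 < 0 → root in [0.666875, 0.853500]
step 4: m = 0.760188, f(m) = -0.170294 < 0 → root in [0.760188, 0.853500]
step 5: m = 0.806844, f(m) = -0.081222 < 0 → root in [0.806844, 0.853500]

[0.806844, 0.853500]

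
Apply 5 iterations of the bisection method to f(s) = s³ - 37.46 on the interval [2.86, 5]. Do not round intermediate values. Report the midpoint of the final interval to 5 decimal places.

f(2.860000) = -14.066344, f(5.000000) = 87.540000 (opposite signs)
step 1: m = 3.930000, f(m) = 23.238457 > 0 → root in [2.860000, 3.930000]
step 2: m = 3.395000, f(m) = 1.670855 > 0 → root in [2.860000, 3.395000]
step 3: m = 3.127500, f(m) = -6.869121 < 0 → root in [3.127500, 3.395000]
step 4: m = 3.261250, f(m) = -2.774155 < 0 → root in [3.261250, 3.395000]
step 5: m = 3.328125, f(m) = -0.596303 < 0 → root in [3.328125, 3.395000]
Midpoint of [3.328125, 3.395000] = 3.361562

3.36156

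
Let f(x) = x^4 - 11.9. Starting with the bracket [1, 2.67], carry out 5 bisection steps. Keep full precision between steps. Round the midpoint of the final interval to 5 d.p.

1.86109

f(1.000000) = -10.900000, f(2.670000) = 38.921215 (opposite signs)
step 1: m = 1.835000, f(m) = -0.561796 < 0 → root in [1.835000, 2.670000]
step 2: m = 2.252500, f(m) = 13.843002 > 0 → root in [1.835000, 2.252500]
step 3: m = 2.043750, f(m) = 5.546611 > 0 → root in [1.835000, 2.043750]
step 4: m = 1.939375, f(m) = 2.246440 > 0 → root in [1.835000, 1.939375]
step 5: m = 1.887188, f(m) = 0.784116 > 0 → root in [1.835000, 1.887188]
Midpoint of [1.835000, 1.887188] = 1.861094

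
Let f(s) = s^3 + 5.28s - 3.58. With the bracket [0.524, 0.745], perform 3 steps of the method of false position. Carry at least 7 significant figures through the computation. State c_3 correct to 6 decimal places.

False-position update: c = (a·f(b) − b·f(a))/(f(b) − f(a)); replace the endpoint whose sign matches f(c).
f(0.524000) = -0.669402, f(0.745000) = 0.767094
step 1: c = 0.626985, f(c) = -0.023043 < 0 → new bracket [0.626985, 0.745000]
step 2: c = 0.630427, f(c) = -0.000790 < 0 → new bracket [0.630427, 0.745000]
step 3: c = 0.630545, f(c) = -0.000027 < 0 → new bracket [0.630545, 0.745000]

0.630545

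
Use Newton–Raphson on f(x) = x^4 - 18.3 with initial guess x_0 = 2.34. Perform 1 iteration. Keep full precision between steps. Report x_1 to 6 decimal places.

2.112062

f'(x) = 4x^3
x_0 = 2.340000: f = 11.682195, f' = 51.251616 → x_1 = 2.340000 - (11.682195)/(51.251616) = 2.112062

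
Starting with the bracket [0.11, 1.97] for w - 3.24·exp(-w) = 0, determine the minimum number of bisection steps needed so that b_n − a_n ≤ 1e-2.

Initial width b − a = 1.97 − 0.11 = 1.860000.
After n steps the width is (b−a)/2^n; need (b−a)/2^n ≤ 1e-2.
So n ≥ log₂(1.860000/1e-2) = log₂(186.0000) ≈ 7.5392.
Hence n = 8.

8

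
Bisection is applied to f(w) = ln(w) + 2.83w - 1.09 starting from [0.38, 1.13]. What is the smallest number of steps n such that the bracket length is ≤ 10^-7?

Initial width b − a = 1.13 − 0.38 = 0.750000.
After n steps the width is (b−a)/2^n; need (b−a)/2^n ≤ 10^-7.
So n ≥ log₂(0.750000/10^-7) = log₂(7500000.0000) ≈ 22.8385.
Hence n = 23.

23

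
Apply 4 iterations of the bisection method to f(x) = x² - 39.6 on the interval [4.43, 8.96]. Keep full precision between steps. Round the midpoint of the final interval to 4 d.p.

6.2703

f(4.430000) = -19.975100, f(8.960000) = 40.681600 (opposite signs)
step 1: m = 6.695000, f(m) = 5.223025 > 0 → root in [4.430000, 6.695000]
step 2: m = 5.562500, f(m) = -8.658594 < 0 → root in [5.562500, 6.695000]
step 3: m = 6.128750, f(m) = -2.038423 < 0 → root in [6.128750, 6.695000]
step 4: m = 6.411875, f(m) = 1.512141 > 0 → root in [6.128750, 6.411875]
Midpoint of [6.128750, 6.411875] = 6.270313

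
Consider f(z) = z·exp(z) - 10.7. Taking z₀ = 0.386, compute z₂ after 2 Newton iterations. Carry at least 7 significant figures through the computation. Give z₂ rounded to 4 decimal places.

4.5207

f'(z) = (z + 1)·exp(z)
z_0 = 0.386000: f = -10.132161, f' = 2.038923 → z_1 = 0.386000 - (-10.132161)/(2.038923) = 5.355368
z_1 = 5.355368: f = 1123.256265, f' = 1345.698236 → z_2 = 5.355368 - (1123.256265)/(1345.698236) = 4.520667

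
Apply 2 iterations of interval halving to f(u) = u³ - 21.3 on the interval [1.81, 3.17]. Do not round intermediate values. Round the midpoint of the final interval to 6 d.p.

2.660000

f(1.810000) = -15.370259, f(3.170000) = 10.555013 (opposite signs)
step 1: m = 2.490000, f(m) = -5.861751 < 0 → root in [2.490000, 3.170000]
step 2: m = 2.830000, f(m) = 1.365187 > 0 → root in [2.490000, 2.830000]
Midpoint of [2.490000, 2.830000] = 2.660000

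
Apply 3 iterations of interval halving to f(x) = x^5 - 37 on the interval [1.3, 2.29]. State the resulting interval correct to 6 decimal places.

[2.042500, 2.166250]

f(1.300000) = -33.287070, f(2.290000) = 25.976339 (opposite signs)
step 1: m = 1.795000, f(m) = -18.365306 < 0 → root in [1.795000, 2.290000]
step 2: m = 2.042500, f(m) = -1.452397 < 0 → root in [2.042500, 2.290000]
step 3: m = 2.166250, f(m) = 10.702691 > 0 → root in [2.042500, 2.166250]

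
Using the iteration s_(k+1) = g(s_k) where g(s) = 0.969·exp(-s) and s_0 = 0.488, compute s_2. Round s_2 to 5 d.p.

0.53456

s_1 = g(0.488000) = 0.594823
s_2 = g(0.594823) = 0.534559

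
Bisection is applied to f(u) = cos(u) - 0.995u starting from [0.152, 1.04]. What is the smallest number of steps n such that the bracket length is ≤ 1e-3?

Initial width b − a = 1.04 − 0.152 = 0.888000.
After n steps the width is (b−a)/2^n; need (b−a)/2^n ≤ 1e-3.
So n ≥ log₂(0.888000/1e-3) = log₂(888.0000) ≈ 9.7944.
Hence n = 10.

10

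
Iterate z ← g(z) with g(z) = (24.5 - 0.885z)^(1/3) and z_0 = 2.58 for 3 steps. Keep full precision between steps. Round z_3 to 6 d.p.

2.802877

z_1 = g(2.580000) = 2.811209
z_2 = g(2.811209) = 2.802552
z_3 = g(2.802552) = 2.802877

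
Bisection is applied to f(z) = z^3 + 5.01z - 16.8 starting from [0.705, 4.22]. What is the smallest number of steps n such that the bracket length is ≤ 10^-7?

26

Initial width b − a = 4.22 − 0.705 = 3.515000.
After n steps the width is (b−a)/2^n; need (b−a)/2^n ≤ 10^-7.
So n ≥ log₂(3.515000/10^-7) = log₂(35150000.0000) ≈ 25.0670.
Hence n = 26.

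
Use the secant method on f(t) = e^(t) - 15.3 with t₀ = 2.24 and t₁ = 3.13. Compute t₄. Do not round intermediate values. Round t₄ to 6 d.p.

2.728782

Secant update: t_(k+1) = t_k − f(t_k)·(t_k − t_(k-1))/(f(t_k) − f(t_(k-1))).
f(t_0) = -5.906669, f(t_1) = 7.573980
t_2 = 3.130000 - (7.573980)·(3.130000 - 2.240000)/(7.573980 - (-5.906669)) = 2.629962; f(t_2) = -1.426763
t_3 = 2.629962 - (-1.426763)·(2.629962 - 3.130000)/(-1.426763 - (7.573980)) = 2.709226; f(t_3) = -0.282356
t_4 = 2.709226 - (-0.282356)·(2.709226 - 2.629962)/(-0.282356 - (-1.426763)) = 2.728782; f(t_4) = 0.014229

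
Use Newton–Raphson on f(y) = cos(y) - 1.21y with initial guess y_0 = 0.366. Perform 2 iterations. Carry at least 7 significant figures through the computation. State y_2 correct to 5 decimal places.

0.65539

f'(y) = -sin(y) - 1.21
y_0 = 0.366000: f = 0.490906, f' = -1.567883 → y_1 = 0.366000 - (0.490906)/(-1.567883) = 0.679101
y_1 = 0.679101: f = -0.043575, f' = -1.838094 → y_2 = 0.679101 - (-0.043575)/(-1.838094) = 0.655395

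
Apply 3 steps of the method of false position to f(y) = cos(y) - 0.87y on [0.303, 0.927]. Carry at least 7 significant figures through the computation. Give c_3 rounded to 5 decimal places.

f(0.303000) = 0.690836, f(0.927000) = -0.206254
step 1: c = 0.783533, f(c) = 0.026750 > 0 → new bracket [0.783533, 0.927000]
step 2: c = 0.800004, f(c) = 0.000700 > 0 → new bracket [0.800004, 0.927000]
step 3: c = 0.800434, f(c) = 0.000018 > 0 → new bracket [0.800434, 0.927000]

0.80043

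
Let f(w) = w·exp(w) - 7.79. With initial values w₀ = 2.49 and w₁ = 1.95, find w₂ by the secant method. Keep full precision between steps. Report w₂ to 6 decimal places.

1.754332

f(w_0) = 22.242578, f(w_1) = 5.915941
w_2 = 1.950000 - (5.915941)·(1.950000 - 2.490000)/(5.915941 - (22.242578)) = 1.754332; f(w_2) = 2.349305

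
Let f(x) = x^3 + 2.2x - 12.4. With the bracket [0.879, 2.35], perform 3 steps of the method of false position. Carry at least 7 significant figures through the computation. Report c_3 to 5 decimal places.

f(0.879000) = -9.787049, f(2.350000) = 5.747875
step 1: c = 1.805734, f(c) = -2.539468 < 0 → new bracket [1.805734, 2.350000]
step 2: c = 1.972512, f(c) = -0.385813 < 0 → new bracket [1.972512, 2.350000]
step 3: c = 1.996256, f(c) = -0.053074 < 0 → new bracket [1.996256, 2.350000]

1.99626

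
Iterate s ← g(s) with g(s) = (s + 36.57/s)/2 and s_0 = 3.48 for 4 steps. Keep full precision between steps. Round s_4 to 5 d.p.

s_1 = g(3.480000) = 6.994310
s_2 = g(6.994310) = 6.111423
s_3 = g(6.111423) = 6.047650
s_4 = g(6.047650) = 6.047313

6.04731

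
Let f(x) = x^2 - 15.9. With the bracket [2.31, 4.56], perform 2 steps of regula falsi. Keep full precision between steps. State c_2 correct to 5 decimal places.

f(2.310000) = -10.563900, f(4.560000) = 4.893600
step 1: c = 3.847686, f(c) = -1.095316 < 0 → new bracket [3.847686, 4.560000]
step 2: c = 3.977961, f(c) = -0.075825 < 0 → new bracket [3.977961, 4.560000]

3.97796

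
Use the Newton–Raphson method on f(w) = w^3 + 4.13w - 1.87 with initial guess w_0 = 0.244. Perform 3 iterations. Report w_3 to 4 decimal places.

0.4331

f'(w) = 3w^2 + 4.13
w_0 = 0.244000: f = -0.847753, f' = 4.308608 → w_1 = 0.244000 - (-0.847753)/(4.308608) = 0.440758
w_1 = 0.440758: f = 0.035956, f' = 4.712803 → w_2 = 0.440758 - (0.035956)/(4.712803) = 0.433129
w_2 = 0.433129: f = 0.000077, f' = 4.692801 → w_3 = 0.433129 - (0.000077)/(4.692801) = 0.433112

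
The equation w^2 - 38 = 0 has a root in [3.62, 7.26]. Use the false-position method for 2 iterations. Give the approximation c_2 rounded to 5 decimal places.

False-position update: c = (a·f(b) − b·f(a))/(f(b) − f(a)); replace the endpoint whose sign matches f(c).
f(3.620000) = -24.895600, f(7.260000) = 14.707600
step 1: c = 5.908199, f(c) = -3.093190 < 0 → new bracket [5.908199, 7.260000]
step 2: c = 6.143097, f(c) = -0.262359 < 0 → new bracket [6.143097, 7.260000]

6.14310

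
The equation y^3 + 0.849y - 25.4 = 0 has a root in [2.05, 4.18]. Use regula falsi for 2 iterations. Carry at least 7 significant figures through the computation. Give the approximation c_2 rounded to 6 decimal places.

2.731411

False-position update: c = (a·f(b) − b·f(a))/(f(b) − f(a)); replace the endpoint whose sign matches f(c).
f(2.050000) = -15.044425, f(4.180000) = 51.183452
step 1: c = 2.533854, f(c) = -6.980360 < 0 → new bracket [2.533854, 4.180000]
step 2: c = 2.731411, f(c) = -2.703040 < 0 → new bracket [2.731411, 4.180000]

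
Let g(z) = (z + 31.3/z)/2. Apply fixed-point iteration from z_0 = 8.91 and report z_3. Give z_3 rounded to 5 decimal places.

z_1 = g(8.910000) = 6.211453
z_2 = g(6.211453) = 5.625266
z_3 = g(5.625266) = 5.594724

5.59472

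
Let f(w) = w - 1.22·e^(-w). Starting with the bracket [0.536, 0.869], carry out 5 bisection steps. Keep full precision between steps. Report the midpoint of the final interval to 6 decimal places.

f(0.536000) = -0.177802, f(0.869000) = 0.357368 (opposite signs)
step 1: m = 0.702500, f(m) = 0.098179 > 0 → root in [0.536000, 0.702500]
step 2: m = 0.619250, f(m) = -0.037535 < 0 → root in [0.619250, 0.702500]
step 3: m = 0.660875, f(m) = 0.030868 > 0 → root in [0.619250, 0.660875]
step 4: m = 0.640063, f(m) = -0.003194 < 0 → root in [0.640063, 0.660875]
step 5: m = 0.650469, f(m) = 0.013871 > 0 → root in [0.640063, 0.650469]
Midpoint of [0.640063, 0.650469] = 0.645266

0.645266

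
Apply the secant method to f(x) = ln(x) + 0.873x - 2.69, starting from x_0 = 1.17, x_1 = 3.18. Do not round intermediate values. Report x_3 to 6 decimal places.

2.180153

f(x_0) = -1.511586, f(x_1) = 1.243021
x_2 = 3.180000 - (1.243021)·(3.180000 - 1.170000)/(1.243021 - (-1.511586)) = 2.272984; f(x_2) = 0.115409
x_3 = 2.272984 - (0.115409)·(2.272984 - 3.180000)/(0.115409 - (1.243021)) = 2.180153; f(x_3) = -0.007331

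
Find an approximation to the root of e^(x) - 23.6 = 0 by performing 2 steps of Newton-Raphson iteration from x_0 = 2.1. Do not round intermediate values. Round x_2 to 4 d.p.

3.4266

f'(x) = e^(x)
x_0 = 2.100000: f = -15.433830, f' = 8.166170 → x_1 = 2.100000 - (-15.433830)/(8.166170) = 3.989972
x_1 = 3.989972: f = 30.453360, f' = 54.053360 → x_2 = 3.989972 - (30.453360)/(54.053360) = 3.426577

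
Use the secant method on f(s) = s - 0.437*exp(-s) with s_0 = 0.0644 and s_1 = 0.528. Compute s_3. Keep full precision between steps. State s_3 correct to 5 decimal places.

0.31781

f(s_0) = -0.345344, f(s_1) = 0.270265
s_2 = 0.528000 - (0.270265)·(0.528000 - 0.064400)/(0.270265 - (-0.345344)) = 0.324470; f(s_2) = 0.008559
s_3 = 0.324470 - (0.008559)·(0.324470 - 0.528000)/(0.008559 - (0.270265)) = 0.317814; f(s_3) = -0.000207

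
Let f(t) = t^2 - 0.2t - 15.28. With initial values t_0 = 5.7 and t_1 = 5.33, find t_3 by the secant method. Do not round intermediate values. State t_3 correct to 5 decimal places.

4.03932

Secant update: t_(k+1) = t_k − f(t_k)·(t_k − t_(k-1))/(f(t_k) − f(t_(k-1))).
f(t_0) = 16.070000, f(t_1) = 12.062900
t_2 = 5.330000 - (12.062900)·(5.330000 - 5.700000)/(12.062900 - (16.070000)) = 4.216159; f(t_2) = 1.652763
t_3 = 4.216159 - (1.652763)·(4.216159 - 5.330000)/(1.652763 - (12.062900)) = 4.039320; f(t_3) = 0.228242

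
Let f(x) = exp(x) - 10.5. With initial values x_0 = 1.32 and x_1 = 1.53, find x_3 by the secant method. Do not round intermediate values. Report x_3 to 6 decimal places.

2.109327

f(x_0) = -6.756579, f(x_1) = -5.881823
x_2 = 1.530000 - (-5.881823)·(1.530000 - 1.320000)/(-5.881823 - (-6.756579)) = 2.942032; f(x_2) = 8.454326
x_3 = 2.942032 - (8.454326)·(2.942032 - 1.530000)/(8.454326 - (-5.881823)) = 2.109327; f(x_3) = -2.257305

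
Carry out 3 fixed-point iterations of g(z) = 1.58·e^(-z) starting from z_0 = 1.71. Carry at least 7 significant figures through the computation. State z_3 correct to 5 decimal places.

0.48198

z_1 = g(1.710000) = 0.285768
z_2 = g(0.285768) = 1.187270
z_3 = g(1.187270) = 0.481983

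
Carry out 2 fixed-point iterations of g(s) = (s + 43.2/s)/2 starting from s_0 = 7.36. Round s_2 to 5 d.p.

s_1 = g(7.360000) = 6.614783
s_2 = g(6.614783) = 6.572805

6.57280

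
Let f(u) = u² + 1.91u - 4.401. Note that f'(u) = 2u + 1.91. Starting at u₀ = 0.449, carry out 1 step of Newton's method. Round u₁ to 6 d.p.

u_0 = 0.449000: f = -3.341809, f' = 2.808000 → u_1 = 0.449000 - (-3.341809)/(2.808000) = 1.639103

1.639103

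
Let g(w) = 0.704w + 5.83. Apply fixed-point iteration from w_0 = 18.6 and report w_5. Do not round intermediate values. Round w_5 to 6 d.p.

19.506427

w_1 = g(18.600000) = 18.924400
w_2 = g(18.924400) = 19.152778
w_3 = g(19.152778) = 19.313555
w_4 = g(19.313555) = 19.426743
w_5 = g(19.426743) = 19.506427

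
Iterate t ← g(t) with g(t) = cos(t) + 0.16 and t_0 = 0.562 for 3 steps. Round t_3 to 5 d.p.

t_1 = g(0.562000) = 1.006191
t_2 = g(1.006191) = 0.695082
t_3 = g(0.695082) = 0.928001

0.92800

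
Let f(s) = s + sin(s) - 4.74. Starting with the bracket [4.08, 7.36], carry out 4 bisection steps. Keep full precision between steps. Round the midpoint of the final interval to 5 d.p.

5.41250

f(4.080000) = -1.466618, f(7.360000) = 3.500452 (opposite signs)
step 1: m = 5.720000, f(m) = 0.446118 > 0 → root in [4.080000, 5.720000]
step 2: m = 4.900000, f(m) = -0.822453 < 0 → root in [4.900000, 5.720000]
step 3: m = 5.310000, f(m) = -0.256682 < 0 → root in [5.310000, 5.720000]
step 4: m = 5.515000, f(m) = 0.080169 > 0 → root in [5.310000, 5.515000]
Midpoint of [5.310000, 5.515000] = 5.412500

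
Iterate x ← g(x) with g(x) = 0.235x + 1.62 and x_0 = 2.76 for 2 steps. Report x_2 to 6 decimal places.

2.153121

x_1 = g(2.760000) = 2.268600
x_2 = g(2.268600) = 2.153121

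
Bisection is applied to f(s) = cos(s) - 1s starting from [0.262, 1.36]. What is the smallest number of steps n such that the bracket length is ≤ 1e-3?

11

Initial width b − a = 1.36 − 0.262 = 1.098000.
After n steps the width is (b−a)/2^n; need (b−a)/2^n ≤ 1e-3.
So n ≥ log₂(1.098000/1e-3) = log₂(1098.0000) ≈ 10.1007.
Hence n = 11.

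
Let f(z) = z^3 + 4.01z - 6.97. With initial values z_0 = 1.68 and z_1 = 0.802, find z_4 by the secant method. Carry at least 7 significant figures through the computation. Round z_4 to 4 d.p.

f(z_0) = 4.508432, f(z_1) = -3.238130
z_2 = 0.802000 - (-3.238130)·(0.802000 - 1.680000)/(-3.238130 - (4.508432)) = 1.169012; f(z_2) = -0.684706
z_3 = 1.169012 - (-0.684706)·(1.169012 - 0.802000)/(-0.684706 - (-3.238130)) = 1.267427; f(z_3) = 0.148336
z_4 = 1.267427 - (0.148336)·(1.267427 - 1.169012)/(0.148336 - (-0.684706)) = 1.249902; f(z_4) = -0.005226

1.2499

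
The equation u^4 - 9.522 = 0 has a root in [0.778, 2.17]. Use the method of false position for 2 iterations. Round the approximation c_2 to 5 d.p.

f(0.778000) = -9.155631, f(2.170000) = 12.651739
step 1: c = 1.362419, f(c) = -6.076577 < 0 → new bracket [1.362419, 2.170000]
step 2: c = 1.624446, f(c) = -2.558602 < 0 → new bracket [1.624446, 2.170000]

1.62445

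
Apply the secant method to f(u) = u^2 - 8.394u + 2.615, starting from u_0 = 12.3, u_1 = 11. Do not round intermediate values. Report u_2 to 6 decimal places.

8.901449

f(u_0) = 50.658800, f(u_1) = 31.281000
u_2 = 11.000000 - (31.281000)·(11.000000 - 12.300000)/(31.281000 - (50.658800)) = 8.901449; f(u_2) = 7.132032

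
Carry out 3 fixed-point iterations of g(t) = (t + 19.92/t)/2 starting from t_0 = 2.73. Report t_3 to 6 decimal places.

4.463284

t_1 = g(2.730000) = 5.013352
t_2 = g(5.013352) = 4.493371
t_3 = g(4.493371) = 4.463284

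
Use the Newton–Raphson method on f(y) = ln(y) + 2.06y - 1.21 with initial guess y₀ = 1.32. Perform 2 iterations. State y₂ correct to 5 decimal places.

0.73538

Newton update: y ← y − f(y)/f'(y).
f'(y) = 1/y + 2.06
y_0 = 1.320000: f = 1.786832, f' = 2.817576 → y_1 = 1.320000 - (1.786832)/(2.817576) = 0.685827
y_1 = 0.685827: f = -0.174328, f' = 3.518095 → y_2 = 0.685827 - (-0.174328)/(3.518095) = 0.735378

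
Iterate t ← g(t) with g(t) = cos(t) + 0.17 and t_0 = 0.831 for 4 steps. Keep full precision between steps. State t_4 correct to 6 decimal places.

0.836241

t_1 = g(0.831000) = 0.844137
t_2 = g(0.844137) = 0.834376
t_3 = g(0.834376) = 0.841640
t_4 = g(0.841640) = 0.836241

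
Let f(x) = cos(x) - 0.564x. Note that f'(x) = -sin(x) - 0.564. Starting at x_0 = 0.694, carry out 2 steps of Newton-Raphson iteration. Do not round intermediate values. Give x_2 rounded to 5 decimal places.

0.98320

x_0 = 0.694000: f = 0.377278, f' = -1.203617 → x_1 = 0.694000 - (0.377278)/(-1.203617) = 1.007453
x_1 = 1.007453: f = -0.034188, f' = -1.409475 → x_2 = 1.007453 - (-0.034188)/(-1.409475) = 0.983197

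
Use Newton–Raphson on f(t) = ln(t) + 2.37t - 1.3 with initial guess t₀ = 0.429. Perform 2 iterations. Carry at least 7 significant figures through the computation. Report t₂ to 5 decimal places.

0.69913

f'(t) = 1/t + 2.37
t_0 = 0.429000: f = -1.129568, f' = 4.701002 → t_1 = 0.429000 - (-1.129568)/(4.701002) = 0.669282
t_1 = 0.669282: f = -0.115350, f' = 3.864137 → t_2 = 0.669282 - (-0.115350)/(3.864137) = 0.699134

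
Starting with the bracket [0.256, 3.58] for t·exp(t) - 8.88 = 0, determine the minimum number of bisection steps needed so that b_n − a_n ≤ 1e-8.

29

Initial width b − a = 3.58 − 0.256 = 3.324000.
After n steps the width is (b−a)/2^n; need (b−a)/2^n ≤ 1e-8.
So n ≥ log₂(3.324000/1e-8) = log₂(332400000.0000) ≈ 28.3083.
Hence n = 29.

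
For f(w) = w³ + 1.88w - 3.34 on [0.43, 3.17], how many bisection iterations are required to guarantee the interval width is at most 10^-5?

19

Initial width b − a = 3.17 − 0.43 = 2.740000.
After n steps the width is (b−a)/2^n; need (b−a)/2^n ≤ 10^-5.
So n ≥ log₂(2.740000/10^-5) = log₂(274000.0000) ≈ 18.0638.
Hence n = 19.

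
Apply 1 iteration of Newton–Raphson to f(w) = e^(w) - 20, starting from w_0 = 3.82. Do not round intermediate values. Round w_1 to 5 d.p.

3.25856

Newton update: w ← w − f(w)/f'(w).
f'(w) = e^(w)
w_0 = 3.820000: f = 25.604208, f' = 45.604208 → w_1 = 3.820000 - (25.604208)/(45.604208) = 3.258556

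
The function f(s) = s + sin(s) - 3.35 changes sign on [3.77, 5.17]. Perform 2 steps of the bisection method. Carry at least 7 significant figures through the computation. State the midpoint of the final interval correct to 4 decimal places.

4.2950

f(3.770000) = -0.167857, f(5.170000) = 0.922889 (opposite signs)
step 1: m = 4.470000, f(m) = 0.149233 > 0 → root in [3.770000, 4.470000]
step 2: m = 4.120000, f(m) = -0.059609 < 0 → root in [4.120000, 4.470000]
Midpoint of [4.120000, 4.470000] = 4.295000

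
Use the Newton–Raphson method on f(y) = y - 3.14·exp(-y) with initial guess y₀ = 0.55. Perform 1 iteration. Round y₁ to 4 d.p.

Newton update: y ← y − f(y)/f'(y).
f'(y) = 1 + 3.14·exp(-y)
y_0 = 0.550000: f = -1.261622, f' = 2.811622 → y_1 = 0.550000 - (-1.261622)/(2.811622) = 0.998717

0.9987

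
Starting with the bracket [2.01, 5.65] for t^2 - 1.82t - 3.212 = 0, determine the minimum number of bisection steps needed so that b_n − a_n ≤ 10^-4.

Initial width b − a = 5.65 − 2.01 = 3.640000.
After n steps the width is (b−a)/2^n; need (b−a)/2^n ≤ 10^-4.
So n ≥ log₂(3.640000/10^-4) = log₂(36400.0000) ≈ 15.1517.
Hence n = 16.

16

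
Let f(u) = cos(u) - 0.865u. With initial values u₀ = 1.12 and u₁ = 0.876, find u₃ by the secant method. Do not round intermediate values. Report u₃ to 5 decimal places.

0.80303

f(u_0) = -0.533118, f(u_1) = -0.117511
u_2 = 0.876000 - (-0.117511)·(0.876000 - 1.120000)/(-0.117511 - (-0.533118)) = 0.807010; f(u_2) = -0.006403
u_3 = 0.807010 - (-0.006403)·(0.807010 - 0.876000)/(-0.006403 - (-0.117511)) = 0.803034; f(u_3) = -0.000098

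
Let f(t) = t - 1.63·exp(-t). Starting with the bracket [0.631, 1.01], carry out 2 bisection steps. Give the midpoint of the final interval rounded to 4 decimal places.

0.7731

f(0.631000) = -0.236257, f(1.010000) = 0.416323 (opposite signs)
step 1: m = 0.820500, f(m) = 0.102955 > 0 → root in [0.631000, 0.820500]
step 2: m = 0.725750, f(m) = -0.063107 < 0 → root in [0.725750, 0.820500]
Midpoint of [0.725750, 0.820500] = 0.773125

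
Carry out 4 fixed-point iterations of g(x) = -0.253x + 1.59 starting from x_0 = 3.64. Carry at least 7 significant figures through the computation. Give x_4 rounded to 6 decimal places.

1.278669

x_1 = g(3.640000) = 0.669080
x_2 = g(0.669080) = 1.420723
x_3 = g(1.420723) = 1.230557
x_4 = g(1.230557) = 1.278669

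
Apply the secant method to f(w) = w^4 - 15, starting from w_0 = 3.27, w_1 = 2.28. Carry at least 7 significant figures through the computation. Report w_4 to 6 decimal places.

f(w_0) = 99.338110, f(w_1) = 12.023363
w_2 = 2.280000 - (12.023363)·(2.280000 - 3.270000)/(12.023363 - (99.338110)) = 2.143676; f(w_2) = 6.117197
w_3 = 2.143676 - (6.117197)·(2.143676 - 2.280000)/(6.117197 - (12.023363)) = 2.002480; f(w_3) = 1.079516
w_4 = 2.002480 - (1.079516)·(2.002480 - 2.143676)/(1.079516 - (6.117197)) = 1.972224; f(w_4) = 0.129506

1.972224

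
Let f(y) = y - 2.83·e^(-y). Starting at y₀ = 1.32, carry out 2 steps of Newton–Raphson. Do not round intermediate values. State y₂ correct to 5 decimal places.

1.02012

f'(y) = 1 + 2.83·e^(-y)
y_0 = 1.320000: f = 0.564007, f' = 1.755993 → y_1 = 1.320000 - (0.564007)/(1.755993) = 0.998810
y_1 = 0.998810: f = -0.043528, f' = 2.042338 → y_2 = 0.998810 - (-0.043528)/(2.042338) = 1.020123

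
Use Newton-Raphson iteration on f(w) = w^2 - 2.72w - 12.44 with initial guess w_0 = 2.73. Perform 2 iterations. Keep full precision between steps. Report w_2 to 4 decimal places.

f'(w) = 2w - 2.72
w_0 = 2.730000: f = -12.412700, f' = 2.740000 → w_1 = 2.730000 - (-12.412700)/(2.740000) = 7.260182
w_1 = 7.260182: f = 20.522553, f' = 11.800365 → w_2 = 7.260182 - (20.522553)/(11.800365) = 5.521037

5.5210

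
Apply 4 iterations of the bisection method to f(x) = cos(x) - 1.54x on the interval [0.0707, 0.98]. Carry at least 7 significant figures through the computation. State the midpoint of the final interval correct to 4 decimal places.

f(0.070700) = 0.888624, f(0.980000) = -0.952177 (opposite signs)
step 1: m = 0.525350, f(m) = 0.056109 > 0 → root in [0.525350, 0.980000]
step 2: m = 0.752675, f(m) = -0.429257 < 0 → root in [0.525350, 0.752675]
step 3: m = 0.639012, f(m) = -0.181394 < 0 → root in [0.525350, 0.639012]
step 4: m = 0.582181, f(m) = -0.061294 < 0 → root in [0.525350, 0.582181]
Midpoint of [0.525350, 0.582181] = 0.553766

0.5538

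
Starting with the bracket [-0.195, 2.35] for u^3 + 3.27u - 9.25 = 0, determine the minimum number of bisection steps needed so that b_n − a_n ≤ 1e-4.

15

Initial width b − a = 2.35 − -0.195 = 2.545000.
After n steps the width is (b−a)/2^n; need (b−a)/2^n ≤ 1e-4.
So n ≥ log₂(2.545000/1e-4) = log₂(25450.0000) ≈ 14.6354.
Hence n = 15.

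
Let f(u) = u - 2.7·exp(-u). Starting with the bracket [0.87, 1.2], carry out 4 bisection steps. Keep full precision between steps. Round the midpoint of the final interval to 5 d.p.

1.00406

f(0.870000) = -0.261169, f(1.200000) = 0.386776 (opposite signs)
step 1: m = 1.035000, f(m) = 0.075889 > 0 → root in [0.870000, 1.035000]
step 2: m = 0.952500, f(m) = -0.089094 < 0 → root in [0.952500, 1.035000]
step 3: m = 0.993750, f(m) = -0.005752 < 0 → root in [0.993750, 1.035000]
step 4: m = 1.014375, f(m) = 0.035277 > 0 → root in [0.993750, 1.014375]
Midpoint of [0.993750, 1.014375] = 1.004062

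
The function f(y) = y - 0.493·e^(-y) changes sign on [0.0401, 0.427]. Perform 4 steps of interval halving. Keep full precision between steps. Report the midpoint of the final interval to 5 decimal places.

f(0.040100) = -0.433522, f(0.427000) = 0.105335 (opposite signs)
step 1: m = 0.233550, f(m) = -0.156767 < 0 → root in [0.233550, 0.427000]
step 2: m = 0.330275, f(m) = -0.024057 < 0 → root in [0.330275, 0.427000]
step 3: m = 0.378637, f(m) = 0.041034 > 0 → root in [0.330275, 0.378637]
step 4: m = 0.354456, f(m) = 0.008590 > 0 → root in [0.330275, 0.354456]
Midpoint of [0.330275, 0.354456] = 0.342366

0.34237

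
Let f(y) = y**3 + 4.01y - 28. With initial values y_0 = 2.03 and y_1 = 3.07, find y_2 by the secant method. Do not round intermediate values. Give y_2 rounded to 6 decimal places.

f(y_0) = -11.494273, f(y_1) = 13.245143
y_2 = 3.070000 - (13.245143)·(3.070000 - 2.030000)/(13.245143 - (-11.494273)) = 2.513198; f(y_2) = -2.048298

2.513198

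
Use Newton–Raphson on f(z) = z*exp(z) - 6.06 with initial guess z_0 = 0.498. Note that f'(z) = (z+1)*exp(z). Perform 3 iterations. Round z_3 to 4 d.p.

1.6180

Newton update: z ← z − f(z)/f'(z).
z_0 = 0.498000: f = -5.240577, f' = 2.464850 → z_1 = 0.498000 - (-5.240577)/(2.464850) = 2.624124
z_1 = 2.624124: f = 30.133214, f' = 49.985706 → z_2 = 2.624124 - (30.133214)/(49.985706) = 2.021288
z_2 = 2.021288: f = 9.196758, f' = 22.804797 → z_3 = 2.021288 - (9.196758)/(22.804797) = 1.618006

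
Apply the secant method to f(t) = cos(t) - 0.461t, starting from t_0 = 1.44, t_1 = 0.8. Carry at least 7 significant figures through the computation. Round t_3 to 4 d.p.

1.0611

f(t_0) = -0.533416, f(t_1) = 0.327907
t_2 = 0.800000 - (0.327907)·(0.800000 - 1.440000)/(0.327907 - (-0.533416)) = 1.043649; f(t_2) = 0.021948
t_3 = 1.043649 - (0.021948)·(1.043649 - 0.800000)/(0.021948 - (0.327907)) = 1.061127; f(t_3) = -0.001291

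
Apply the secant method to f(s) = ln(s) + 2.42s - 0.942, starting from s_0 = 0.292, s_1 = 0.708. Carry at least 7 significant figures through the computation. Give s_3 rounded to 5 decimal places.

Secant update: s_(k+1) = s_k − f(s_k)·(s_k − s_(k-1))/(f(s_k) − f(s_(k-1))).
f(s_0) = -1.466361, f(s_1) = 0.426049
s_2 = 0.708000 - (0.426049)·(0.708000 - 0.292000)/(0.426049 - (-1.466361)) = 0.614344; f(s_2) = 0.057511
s_3 = 0.614344 - (0.057511)·(0.614344 - 0.708000)/(0.057511 - (0.426049)) = 0.599728; f(s_3) = -0.001935

0.59973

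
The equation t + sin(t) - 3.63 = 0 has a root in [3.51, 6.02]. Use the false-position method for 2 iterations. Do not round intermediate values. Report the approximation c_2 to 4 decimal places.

4.2931

f(3.510000) = -0.480130, f(6.020000) = 2.129843
step 1: c = 3.971739, f(c) = -0.396291 < 0 → new bracket [3.971739, 6.020000]
step 2: c = 4.293063, f(c) = -0.250300 < 0 → new bracket [4.293063, 6.020000]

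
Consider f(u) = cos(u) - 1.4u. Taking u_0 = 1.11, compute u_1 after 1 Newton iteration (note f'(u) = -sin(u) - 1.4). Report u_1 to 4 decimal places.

0.6268

u_0 = 1.110000: f = -1.109338, f' = -2.295699 → u_1 = 1.110000 - (-1.109338)/(-2.295699) = 0.626775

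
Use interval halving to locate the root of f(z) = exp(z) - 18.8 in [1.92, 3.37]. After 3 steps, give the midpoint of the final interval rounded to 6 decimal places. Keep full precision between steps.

2.916875

f(1.920000) = -11.979042, f(3.370000) = 10.278527 (opposite signs)
step 1: m = 2.645000, f(m) = -4.716555 < 0 → root in [2.645000, 3.370000]
step 2: m = 3.007500, f(m) = 1.436745 > 0 → root in [2.645000, 3.007500]
step 3: m = 2.826250, f(m) = -1.917966 < 0 → root in [2.826250, 3.007500]
Midpoint of [2.826250, 3.007500] = 2.916875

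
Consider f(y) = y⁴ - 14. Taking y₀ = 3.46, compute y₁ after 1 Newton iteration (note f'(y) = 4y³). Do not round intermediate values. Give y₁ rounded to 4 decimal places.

Newton update: y ← y − f(y)/f'(y).
y_0 = 3.460000: f = 129.319207, f' = 165.686944 → y_1 = 3.460000 - (129.319207)/(165.686944) = 2.679497

2.6795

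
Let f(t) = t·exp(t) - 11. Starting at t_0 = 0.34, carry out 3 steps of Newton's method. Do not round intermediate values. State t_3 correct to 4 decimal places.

f'(t) = (t + 1)·exp(t)
t_0 = 0.340000: f = -10.522318, f' = 1.882630 → t_1 = 0.340000 - (-10.522318)/(1.882630) = 5.929159
t_1 = 5.929159: f = 2217.405997, f' = 2604.244436 → t_2 = 5.929159 - (2217.405997)/(2604.244436) = 5.077701
t_2 = 5.077701: f = 803.487816, f' = 974.892659 → t_3 = 5.077701 - (803.487816)/(974.892659) = 4.253520

4.2535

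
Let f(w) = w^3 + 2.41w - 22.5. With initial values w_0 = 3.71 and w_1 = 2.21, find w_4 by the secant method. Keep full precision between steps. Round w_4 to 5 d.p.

2.53904

f(w_0) = 37.505911, f(w_1) = -6.380039
w_2 = 2.210000 - (-6.380039)·(2.210000 - 3.710000)/(-6.380039 - (37.505911)) = 2.428067; f(w_2) = -2.333675
w_3 = 2.428067 - (-2.333675)·(2.428067 - 2.210000)/(-2.333675 - (-6.380039)) = 2.553833; f(w_3) = 0.310997
w_4 = 2.553833 - (0.310997)·(2.553833 - 2.428067)/(0.310997 - (-2.333675)) = 2.539044; f(w_4) = -0.012344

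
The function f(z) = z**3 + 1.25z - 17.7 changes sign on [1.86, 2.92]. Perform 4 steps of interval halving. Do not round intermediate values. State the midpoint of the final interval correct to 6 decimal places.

f(1.860000) = -8.940144, f(2.920000) = 10.847088 (opposite signs)
step 1: m = 2.390000, f(m) = -1.060581 < 0 → root in [2.390000, 2.920000]
step 2: m = 2.655000, f(m) = 4.333911 > 0 → root in [2.390000, 2.655000]
step 3: m = 2.522500, f(m) = 1.503808 > 0 → root in [2.390000, 2.522500]
step 4: m = 2.456250, f(m) = 0.189272 > 0 → root in [2.390000, 2.456250]
Midpoint of [2.390000, 2.456250] = 2.423125

2.423125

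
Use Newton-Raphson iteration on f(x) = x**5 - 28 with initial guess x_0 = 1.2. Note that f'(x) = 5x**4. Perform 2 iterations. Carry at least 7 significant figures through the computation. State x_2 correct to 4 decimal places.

Newton update: x ← x − f(x)/f'(x).
x_0 = 1.200000: f = -25.511680, f' = 10.368000 → x_1 = 1.200000 - (-25.511680)/(10.368000) = 3.660617
x_1 = 3.660617: f = 629.312104, f' = 897.815933 → x_2 = 3.660617 - (629.312104)/(897.815933) = 2.959681

2.9597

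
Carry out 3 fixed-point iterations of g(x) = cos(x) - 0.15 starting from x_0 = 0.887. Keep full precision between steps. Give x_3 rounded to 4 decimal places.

x_1 = g(0.887000) = 0.481740
x_2 = g(0.481740) = 0.736190
x_3 = g(0.736190) = 0.591032

0.5910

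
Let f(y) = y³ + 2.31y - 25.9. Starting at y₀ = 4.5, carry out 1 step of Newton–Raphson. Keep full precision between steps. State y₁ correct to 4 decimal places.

3.3008

f'(y) = 3y² + 2.31
y_0 = 4.500000: f = 75.620000, f' = 63.060000 → y_1 = 4.500000 - (75.620000)/(63.060000) = 3.300825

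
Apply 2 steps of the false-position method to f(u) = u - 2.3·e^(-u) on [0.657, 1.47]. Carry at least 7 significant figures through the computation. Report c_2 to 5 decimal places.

f(0.657000) = -0.535330, f(1.470000) = 0.941171
step 1: c = 0.951766, f(c) = 0.063832 > 0 → new bracket [0.657000, 0.951766]
step 2: c = 0.920363, f(c) = 0.004103 > 0 → new bracket [0.657000, 0.920363]

0.92036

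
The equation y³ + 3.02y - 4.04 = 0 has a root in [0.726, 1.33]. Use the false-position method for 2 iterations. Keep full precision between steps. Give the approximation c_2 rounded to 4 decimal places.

False-position update: c = (a·f(b) − b·f(a))/(f(b) − f(a)); replace the endpoint whose sign matches f(c).
f(0.726000) = -1.464823, f(1.330000) = 2.329237
step 1: c = 0.959194, f(c) = -0.260723 < 0 → new bracket [0.959194, 1.330000]
step 2: c = 0.996522, f(c) = -0.040901 < 0 → new bracket [0.996522, 1.330000]

0.9965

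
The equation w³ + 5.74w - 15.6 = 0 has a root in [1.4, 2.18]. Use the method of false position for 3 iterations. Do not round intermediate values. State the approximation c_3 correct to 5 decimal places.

1.76207

False-position update: c = (a·f(b) − b·f(a))/(f(b) − f(a)); replace the endpoint whose sign matches f(c).
f(1.400000) = -4.820000, f(2.180000) = 7.273432
step 1: c = 1.710879, f(c) = -0.771622 < 0 → new bracket [1.710879, 2.180000]
step 2: c = 1.755874, f(c) = -0.107759 < 0 → new bracket [1.755874, 2.180000]
step 3: c = 1.762066, f(c) = -0.014745 < 0 → new bracket [1.762066, 2.180000]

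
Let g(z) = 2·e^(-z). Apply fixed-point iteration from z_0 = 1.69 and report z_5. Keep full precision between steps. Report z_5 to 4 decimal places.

0.5958

z_1 = g(1.690000) = 0.369039
z_2 = g(0.369039) = 1.382797
z_3 = g(1.382797) = 0.501752
z_4 = g(0.501752) = 1.210938
z_5 = g(1.210938) = 0.595835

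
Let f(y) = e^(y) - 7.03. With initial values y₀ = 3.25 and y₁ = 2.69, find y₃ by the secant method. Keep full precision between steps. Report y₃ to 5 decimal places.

2.05865

f(y_0) = 18.760340, f(y_1) = 7.701676
y_2 = 2.690000 - (7.701676)·(2.690000 - 3.250000)/(7.701676 - (18.760340)) = 2.299995; f(y_2) = 2.944129
y_3 = 2.299995 - (2.944129)·(2.299995 - 2.690000)/(2.944129 - (7.701676)) = 2.058646; f(y_3) = 0.805356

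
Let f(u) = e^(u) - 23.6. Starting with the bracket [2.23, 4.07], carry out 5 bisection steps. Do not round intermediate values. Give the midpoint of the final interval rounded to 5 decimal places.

f(2.230000) = -14.300134, f(4.070000) = 34.956963 (opposite signs)
step 1: m = 3.150000, f(m) = -0.263935 < 0 → root in [3.150000, 4.070000]
step 2: m = 3.610000, f(m) = 13.366053 > 0 → root in [3.150000, 3.610000]
step 3: m = 3.380000, f(m) = 5.770771 > 0 → root in [3.150000, 3.380000]
step 4: m = 3.265000, f(m) = 2.580111 > 0 → root in [3.150000, 3.265000]
step 5: m = 3.207500, f(m) = 1.117216 > 0 → root in [3.150000, 3.207500]
Midpoint of [3.150000, 3.207500] = 3.178750

3.17875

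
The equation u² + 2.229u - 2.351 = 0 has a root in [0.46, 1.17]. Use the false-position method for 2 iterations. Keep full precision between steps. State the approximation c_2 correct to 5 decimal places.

f(0.460000) = -1.114060, f(1.170000) = 1.625830
step 1: c = 0.748691, f(c) = -0.121628 < 0 → new bracket [0.748691, 1.170000]
step 2: c = 0.778016, f(c) = -0.011495 < 0 → new bracket [0.778016, 1.170000]

0.77802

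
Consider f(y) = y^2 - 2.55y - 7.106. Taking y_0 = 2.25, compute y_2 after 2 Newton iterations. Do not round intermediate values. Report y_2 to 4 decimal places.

4.6369

Newton update: y ← y − f(y)/f'(y).
f'(y) = 2y - 2.55
y_0 = 2.250000: f = -7.781000, f' = 1.950000 → y_1 = 2.250000 - (-7.781000)/(1.950000) = 6.240256
y_1 = 6.240256: f = 15.922146, f' = 9.930513 → y_2 = 6.240256 - (15.922146)/(9.930513) = 4.636901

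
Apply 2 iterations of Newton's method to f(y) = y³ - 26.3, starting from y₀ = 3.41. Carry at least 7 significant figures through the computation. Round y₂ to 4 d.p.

2.9748

f'(y) = 3y²
y_0 = 3.410000: f = 13.351821, f' = 34.884300 → y_1 = 3.410000 - (13.351821)/(34.884300) = 3.027254
y_1 = 3.027254: f = 1.442567, f' = 27.492803 → y_2 = 3.027254 - (1.442567)/(27.492803) = 2.974783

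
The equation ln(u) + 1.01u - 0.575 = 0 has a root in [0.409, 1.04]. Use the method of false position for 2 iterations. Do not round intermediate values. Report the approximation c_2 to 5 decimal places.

0.80193

False-position update: c = (a·f(b) − b·f(a))/(f(b) − f(a)); replace the endpoint whose sign matches f(c).
f(0.409000) = -1.055950, f(1.040000) = 0.514621
step 1: c = 0.833244, f(c) = 0.084147 > 0 → new bracket [0.409000, 0.833244]
step 2: c = 0.801932, f(c) = 0.014219 > 0 → new bracket [0.409000, 0.801932]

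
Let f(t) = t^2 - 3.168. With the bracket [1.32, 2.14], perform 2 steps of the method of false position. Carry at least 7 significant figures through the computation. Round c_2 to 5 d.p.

f(1.320000) = -1.425600, f(2.140000) = 1.411600
step 1: c = 1.732023, f(c) = -0.168096 < 0 → new bracket [1.732023, 2.140000]
step 2: c = 1.775436, f(c) = -0.015827 < 0 → new bracket [1.775436, 2.140000]

1.77544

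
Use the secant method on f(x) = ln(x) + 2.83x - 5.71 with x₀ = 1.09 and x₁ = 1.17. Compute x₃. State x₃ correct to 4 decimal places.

1.8070

Secant update: x_(k+1) = x_k − f(x_k)·(x_k − x_(k-1))/(f(x_k) − f(x_(k-1))).
f(x_0) = -2.539122, f(x_1) = -2.241896
x_2 = 1.170000 - (-2.241896)·(1.170000 - 1.090000)/(-2.241896 - (-2.539122)) = 1.773419; f(x_2) = -0.118317
x_3 = 1.773419 - (-0.118317)·(1.773419 - 1.170000)/(-0.118317 - (-2.241896)) = 1.807038; f(x_3) = -0.004392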